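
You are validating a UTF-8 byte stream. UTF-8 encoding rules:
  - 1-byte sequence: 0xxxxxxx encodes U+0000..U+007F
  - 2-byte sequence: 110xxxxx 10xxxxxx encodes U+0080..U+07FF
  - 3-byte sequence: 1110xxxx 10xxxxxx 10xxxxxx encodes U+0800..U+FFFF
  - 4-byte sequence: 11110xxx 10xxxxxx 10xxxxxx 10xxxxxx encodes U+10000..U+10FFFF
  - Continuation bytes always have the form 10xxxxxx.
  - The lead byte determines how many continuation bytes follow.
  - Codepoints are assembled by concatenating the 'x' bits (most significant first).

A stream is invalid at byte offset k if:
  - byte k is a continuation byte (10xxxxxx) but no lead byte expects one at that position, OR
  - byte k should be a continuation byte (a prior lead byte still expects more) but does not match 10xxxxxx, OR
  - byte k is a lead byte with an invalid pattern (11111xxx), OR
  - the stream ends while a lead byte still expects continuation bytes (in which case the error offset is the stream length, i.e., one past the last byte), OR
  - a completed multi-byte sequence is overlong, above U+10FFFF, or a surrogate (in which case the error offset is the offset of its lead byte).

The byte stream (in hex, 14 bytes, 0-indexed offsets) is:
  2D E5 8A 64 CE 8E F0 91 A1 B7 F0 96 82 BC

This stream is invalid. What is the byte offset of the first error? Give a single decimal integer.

Byte[0]=2D: 1-byte ASCII. cp=U+002D
Byte[1]=E5: 3-byte lead, need 2 cont bytes. acc=0x5
Byte[2]=8A: continuation. acc=(acc<<6)|0x0A=0x14A
Byte[3]=64: expected 10xxxxxx continuation. INVALID

Answer: 3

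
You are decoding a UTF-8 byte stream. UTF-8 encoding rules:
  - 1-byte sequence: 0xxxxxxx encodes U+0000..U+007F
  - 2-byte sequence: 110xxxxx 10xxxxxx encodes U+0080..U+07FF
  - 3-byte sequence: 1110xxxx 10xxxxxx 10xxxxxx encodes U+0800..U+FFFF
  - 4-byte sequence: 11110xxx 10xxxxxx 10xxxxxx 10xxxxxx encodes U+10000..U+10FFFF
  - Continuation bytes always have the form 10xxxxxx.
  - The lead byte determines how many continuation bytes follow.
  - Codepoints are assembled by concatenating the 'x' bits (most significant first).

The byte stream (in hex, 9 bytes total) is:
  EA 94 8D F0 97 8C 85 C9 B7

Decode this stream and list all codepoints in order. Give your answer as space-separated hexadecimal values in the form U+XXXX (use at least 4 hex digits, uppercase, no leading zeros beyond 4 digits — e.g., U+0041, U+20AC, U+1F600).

Answer: U+A50D U+17305 U+0277

Derivation:
Byte[0]=EA: 3-byte lead, need 2 cont bytes. acc=0xA
Byte[1]=94: continuation. acc=(acc<<6)|0x14=0x294
Byte[2]=8D: continuation. acc=(acc<<6)|0x0D=0xA50D
Completed: cp=U+A50D (starts at byte 0)
Byte[3]=F0: 4-byte lead, need 3 cont bytes. acc=0x0
Byte[4]=97: continuation. acc=(acc<<6)|0x17=0x17
Byte[5]=8C: continuation. acc=(acc<<6)|0x0C=0x5CC
Byte[6]=85: continuation. acc=(acc<<6)|0x05=0x17305
Completed: cp=U+17305 (starts at byte 3)
Byte[7]=C9: 2-byte lead, need 1 cont bytes. acc=0x9
Byte[8]=B7: continuation. acc=(acc<<6)|0x37=0x277
Completed: cp=U+0277 (starts at byte 7)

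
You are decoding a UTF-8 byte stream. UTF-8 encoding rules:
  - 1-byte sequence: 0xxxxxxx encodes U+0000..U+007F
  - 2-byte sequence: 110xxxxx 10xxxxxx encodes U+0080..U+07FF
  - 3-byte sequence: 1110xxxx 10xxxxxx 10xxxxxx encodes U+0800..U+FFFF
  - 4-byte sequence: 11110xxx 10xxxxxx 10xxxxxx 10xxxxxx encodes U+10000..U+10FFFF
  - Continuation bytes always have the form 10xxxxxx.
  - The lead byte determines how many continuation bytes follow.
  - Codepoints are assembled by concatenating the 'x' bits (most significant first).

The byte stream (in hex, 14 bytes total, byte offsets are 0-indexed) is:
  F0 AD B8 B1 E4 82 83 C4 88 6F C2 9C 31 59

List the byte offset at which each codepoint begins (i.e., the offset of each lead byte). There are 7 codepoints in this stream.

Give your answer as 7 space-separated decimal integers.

Answer: 0 4 7 9 10 12 13

Derivation:
Byte[0]=F0: 4-byte lead, need 3 cont bytes. acc=0x0
Byte[1]=AD: continuation. acc=(acc<<6)|0x2D=0x2D
Byte[2]=B8: continuation. acc=(acc<<6)|0x38=0xB78
Byte[3]=B1: continuation. acc=(acc<<6)|0x31=0x2DE31
Completed: cp=U+2DE31 (starts at byte 0)
Byte[4]=E4: 3-byte lead, need 2 cont bytes. acc=0x4
Byte[5]=82: continuation. acc=(acc<<6)|0x02=0x102
Byte[6]=83: continuation. acc=(acc<<6)|0x03=0x4083
Completed: cp=U+4083 (starts at byte 4)
Byte[7]=C4: 2-byte lead, need 1 cont bytes. acc=0x4
Byte[8]=88: continuation. acc=(acc<<6)|0x08=0x108
Completed: cp=U+0108 (starts at byte 7)
Byte[9]=6F: 1-byte ASCII. cp=U+006F
Byte[10]=C2: 2-byte lead, need 1 cont bytes. acc=0x2
Byte[11]=9C: continuation. acc=(acc<<6)|0x1C=0x9C
Completed: cp=U+009C (starts at byte 10)
Byte[12]=31: 1-byte ASCII. cp=U+0031
Byte[13]=59: 1-byte ASCII. cp=U+0059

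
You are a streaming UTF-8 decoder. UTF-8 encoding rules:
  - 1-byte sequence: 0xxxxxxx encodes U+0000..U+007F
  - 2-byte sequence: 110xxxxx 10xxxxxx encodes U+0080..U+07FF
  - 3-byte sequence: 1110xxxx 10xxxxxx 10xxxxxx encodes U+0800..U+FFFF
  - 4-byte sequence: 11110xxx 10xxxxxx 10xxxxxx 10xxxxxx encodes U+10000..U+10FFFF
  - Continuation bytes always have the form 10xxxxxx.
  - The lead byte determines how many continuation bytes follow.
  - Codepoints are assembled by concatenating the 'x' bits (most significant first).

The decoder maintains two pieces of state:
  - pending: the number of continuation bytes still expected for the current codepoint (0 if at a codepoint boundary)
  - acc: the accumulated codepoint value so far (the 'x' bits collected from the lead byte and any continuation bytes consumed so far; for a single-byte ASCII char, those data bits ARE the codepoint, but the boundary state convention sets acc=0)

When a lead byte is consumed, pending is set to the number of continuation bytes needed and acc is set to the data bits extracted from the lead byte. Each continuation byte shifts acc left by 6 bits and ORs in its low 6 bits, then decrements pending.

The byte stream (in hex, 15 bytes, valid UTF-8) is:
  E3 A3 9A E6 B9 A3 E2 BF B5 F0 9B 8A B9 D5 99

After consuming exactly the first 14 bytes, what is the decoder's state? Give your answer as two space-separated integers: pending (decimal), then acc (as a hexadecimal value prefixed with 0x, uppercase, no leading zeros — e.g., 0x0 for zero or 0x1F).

Answer: 1 0x15

Derivation:
Byte[0]=E3: 3-byte lead. pending=2, acc=0x3
Byte[1]=A3: continuation. acc=(acc<<6)|0x23=0xE3, pending=1
Byte[2]=9A: continuation. acc=(acc<<6)|0x1A=0x38DA, pending=0
Byte[3]=E6: 3-byte lead. pending=2, acc=0x6
Byte[4]=B9: continuation. acc=(acc<<6)|0x39=0x1B9, pending=1
Byte[5]=A3: continuation. acc=(acc<<6)|0x23=0x6E63, pending=0
Byte[6]=E2: 3-byte lead. pending=2, acc=0x2
Byte[7]=BF: continuation. acc=(acc<<6)|0x3F=0xBF, pending=1
Byte[8]=B5: continuation. acc=(acc<<6)|0x35=0x2FF5, pending=0
Byte[9]=F0: 4-byte lead. pending=3, acc=0x0
Byte[10]=9B: continuation. acc=(acc<<6)|0x1B=0x1B, pending=2
Byte[11]=8A: continuation. acc=(acc<<6)|0x0A=0x6CA, pending=1
Byte[12]=B9: continuation. acc=(acc<<6)|0x39=0x1B2B9, pending=0
Byte[13]=D5: 2-byte lead. pending=1, acc=0x15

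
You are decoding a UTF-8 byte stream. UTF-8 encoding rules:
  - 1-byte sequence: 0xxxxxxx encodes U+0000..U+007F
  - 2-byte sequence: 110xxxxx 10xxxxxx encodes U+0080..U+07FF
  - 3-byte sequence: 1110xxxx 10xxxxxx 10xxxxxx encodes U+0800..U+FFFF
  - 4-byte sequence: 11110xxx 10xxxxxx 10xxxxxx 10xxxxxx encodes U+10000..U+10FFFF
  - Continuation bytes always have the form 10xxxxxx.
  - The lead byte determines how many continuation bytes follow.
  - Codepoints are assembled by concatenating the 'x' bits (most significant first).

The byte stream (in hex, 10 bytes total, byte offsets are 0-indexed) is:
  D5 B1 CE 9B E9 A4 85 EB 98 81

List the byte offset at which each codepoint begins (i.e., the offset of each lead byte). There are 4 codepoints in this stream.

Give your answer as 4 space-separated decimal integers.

Answer: 0 2 4 7

Derivation:
Byte[0]=D5: 2-byte lead, need 1 cont bytes. acc=0x15
Byte[1]=B1: continuation. acc=(acc<<6)|0x31=0x571
Completed: cp=U+0571 (starts at byte 0)
Byte[2]=CE: 2-byte lead, need 1 cont bytes. acc=0xE
Byte[3]=9B: continuation. acc=(acc<<6)|0x1B=0x39B
Completed: cp=U+039B (starts at byte 2)
Byte[4]=E9: 3-byte lead, need 2 cont bytes. acc=0x9
Byte[5]=A4: continuation. acc=(acc<<6)|0x24=0x264
Byte[6]=85: continuation. acc=(acc<<6)|0x05=0x9905
Completed: cp=U+9905 (starts at byte 4)
Byte[7]=EB: 3-byte lead, need 2 cont bytes. acc=0xB
Byte[8]=98: continuation. acc=(acc<<6)|0x18=0x2D8
Byte[9]=81: continuation. acc=(acc<<6)|0x01=0xB601
Completed: cp=U+B601 (starts at byte 7)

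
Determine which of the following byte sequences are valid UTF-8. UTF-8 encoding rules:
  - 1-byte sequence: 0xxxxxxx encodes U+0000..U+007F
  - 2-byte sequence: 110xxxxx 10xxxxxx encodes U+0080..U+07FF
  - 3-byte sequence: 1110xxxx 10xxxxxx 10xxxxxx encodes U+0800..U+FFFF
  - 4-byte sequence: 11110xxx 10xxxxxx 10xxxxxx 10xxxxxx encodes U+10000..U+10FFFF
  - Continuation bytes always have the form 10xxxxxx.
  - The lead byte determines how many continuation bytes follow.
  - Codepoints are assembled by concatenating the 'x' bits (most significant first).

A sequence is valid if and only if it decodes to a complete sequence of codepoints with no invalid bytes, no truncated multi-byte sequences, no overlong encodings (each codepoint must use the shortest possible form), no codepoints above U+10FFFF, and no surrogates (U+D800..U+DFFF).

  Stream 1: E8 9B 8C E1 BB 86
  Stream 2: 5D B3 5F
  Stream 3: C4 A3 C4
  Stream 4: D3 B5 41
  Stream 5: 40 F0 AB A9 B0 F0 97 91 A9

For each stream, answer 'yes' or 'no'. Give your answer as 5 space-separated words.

Stream 1: decodes cleanly. VALID
Stream 2: error at byte offset 1. INVALID
Stream 3: error at byte offset 3. INVALID
Stream 4: decodes cleanly. VALID
Stream 5: decodes cleanly. VALID

Answer: yes no no yes yes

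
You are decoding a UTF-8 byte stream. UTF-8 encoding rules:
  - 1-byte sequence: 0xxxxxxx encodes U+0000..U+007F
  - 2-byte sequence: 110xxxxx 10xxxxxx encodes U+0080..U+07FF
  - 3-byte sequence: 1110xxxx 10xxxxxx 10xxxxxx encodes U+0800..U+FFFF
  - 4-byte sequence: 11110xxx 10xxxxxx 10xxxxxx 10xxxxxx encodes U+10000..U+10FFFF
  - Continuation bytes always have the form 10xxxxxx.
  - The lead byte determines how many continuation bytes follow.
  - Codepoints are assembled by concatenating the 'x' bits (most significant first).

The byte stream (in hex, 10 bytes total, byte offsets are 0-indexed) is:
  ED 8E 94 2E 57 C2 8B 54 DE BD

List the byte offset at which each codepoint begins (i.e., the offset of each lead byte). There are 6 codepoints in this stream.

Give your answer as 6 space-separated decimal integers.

Byte[0]=ED: 3-byte lead, need 2 cont bytes. acc=0xD
Byte[1]=8E: continuation. acc=(acc<<6)|0x0E=0x34E
Byte[2]=94: continuation. acc=(acc<<6)|0x14=0xD394
Completed: cp=U+D394 (starts at byte 0)
Byte[3]=2E: 1-byte ASCII. cp=U+002E
Byte[4]=57: 1-byte ASCII. cp=U+0057
Byte[5]=C2: 2-byte lead, need 1 cont bytes. acc=0x2
Byte[6]=8B: continuation. acc=(acc<<6)|0x0B=0x8B
Completed: cp=U+008B (starts at byte 5)
Byte[7]=54: 1-byte ASCII. cp=U+0054
Byte[8]=DE: 2-byte lead, need 1 cont bytes. acc=0x1E
Byte[9]=BD: continuation. acc=(acc<<6)|0x3D=0x7BD
Completed: cp=U+07BD (starts at byte 8)

Answer: 0 3 4 5 7 8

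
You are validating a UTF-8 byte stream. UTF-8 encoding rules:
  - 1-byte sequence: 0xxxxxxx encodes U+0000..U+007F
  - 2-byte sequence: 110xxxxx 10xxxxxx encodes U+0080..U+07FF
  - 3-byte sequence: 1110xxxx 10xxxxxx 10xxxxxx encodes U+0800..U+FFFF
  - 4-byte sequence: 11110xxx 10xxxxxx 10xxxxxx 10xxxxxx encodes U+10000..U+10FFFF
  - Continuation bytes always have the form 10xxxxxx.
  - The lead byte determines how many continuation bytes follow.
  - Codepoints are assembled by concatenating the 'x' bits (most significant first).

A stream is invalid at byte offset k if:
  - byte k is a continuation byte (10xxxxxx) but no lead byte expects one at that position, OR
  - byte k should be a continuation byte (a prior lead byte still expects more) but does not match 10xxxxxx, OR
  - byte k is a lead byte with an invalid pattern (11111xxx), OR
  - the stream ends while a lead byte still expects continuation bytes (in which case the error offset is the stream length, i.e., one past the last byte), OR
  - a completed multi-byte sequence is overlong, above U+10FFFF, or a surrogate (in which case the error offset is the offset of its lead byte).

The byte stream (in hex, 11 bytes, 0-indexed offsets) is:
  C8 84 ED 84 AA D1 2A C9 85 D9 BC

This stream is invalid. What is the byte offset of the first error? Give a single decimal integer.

Answer: 6

Derivation:
Byte[0]=C8: 2-byte lead, need 1 cont bytes. acc=0x8
Byte[1]=84: continuation. acc=(acc<<6)|0x04=0x204
Completed: cp=U+0204 (starts at byte 0)
Byte[2]=ED: 3-byte lead, need 2 cont bytes. acc=0xD
Byte[3]=84: continuation. acc=(acc<<6)|0x04=0x344
Byte[4]=AA: continuation. acc=(acc<<6)|0x2A=0xD12A
Completed: cp=U+D12A (starts at byte 2)
Byte[5]=D1: 2-byte lead, need 1 cont bytes. acc=0x11
Byte[6]=2A: expected 10xxxxxx continuation. INVALID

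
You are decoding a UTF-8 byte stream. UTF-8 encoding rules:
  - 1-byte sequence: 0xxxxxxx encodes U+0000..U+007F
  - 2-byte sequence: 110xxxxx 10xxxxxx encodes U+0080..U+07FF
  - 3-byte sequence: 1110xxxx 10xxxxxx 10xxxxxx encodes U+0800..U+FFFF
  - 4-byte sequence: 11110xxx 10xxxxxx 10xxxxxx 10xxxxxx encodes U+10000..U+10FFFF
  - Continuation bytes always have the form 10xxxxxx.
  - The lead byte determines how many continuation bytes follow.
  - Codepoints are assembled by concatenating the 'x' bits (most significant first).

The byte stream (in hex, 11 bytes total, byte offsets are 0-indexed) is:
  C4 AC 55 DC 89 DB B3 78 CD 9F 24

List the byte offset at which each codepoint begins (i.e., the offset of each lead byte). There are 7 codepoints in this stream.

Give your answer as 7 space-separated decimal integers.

Byte[0]=C4: 2-byte lead, need 1 cont bytes. acc=0x4
Byte[1]=AC: continuation. acc=(acc<<6)|0x2C=0x12C
Completed: cp=U+012C (starts at byte 0)
Byte[2]=55: 1-byte ASCII. cp=U+0055
Byte[3]=DC: 2-byte lead, need 1 cont bytes. acc=0x1C
Byte[4]=89: continuation. acc=(acc<<6)|0x09=0x709
Completed: cp=U+0709 (starts at byte 3)
Byte[5]=DB: 2-byte lead, need 1 cont bytes. acc=0x1B
Byte[6]=B3: continuation. acc=(acc<<6)|0x33=0x6F3
Completed: cp=U+06F3 (starts at byte 5)
Byte[7]=78: 1-byte ASCII. cp=U+0078
Byte[8]=CD: 2-byte lead, need 1 cont bytes. acc=0xD
Byte[9]=9F: continuation. acc=(acc<<6)|0x1F=0x35F
Completed: cp=U+035F (starts at byte 8)
Byte[10]=24: 1-byte ASCII. cp=U+0024

Answer: 0 2 3 5 7 8 10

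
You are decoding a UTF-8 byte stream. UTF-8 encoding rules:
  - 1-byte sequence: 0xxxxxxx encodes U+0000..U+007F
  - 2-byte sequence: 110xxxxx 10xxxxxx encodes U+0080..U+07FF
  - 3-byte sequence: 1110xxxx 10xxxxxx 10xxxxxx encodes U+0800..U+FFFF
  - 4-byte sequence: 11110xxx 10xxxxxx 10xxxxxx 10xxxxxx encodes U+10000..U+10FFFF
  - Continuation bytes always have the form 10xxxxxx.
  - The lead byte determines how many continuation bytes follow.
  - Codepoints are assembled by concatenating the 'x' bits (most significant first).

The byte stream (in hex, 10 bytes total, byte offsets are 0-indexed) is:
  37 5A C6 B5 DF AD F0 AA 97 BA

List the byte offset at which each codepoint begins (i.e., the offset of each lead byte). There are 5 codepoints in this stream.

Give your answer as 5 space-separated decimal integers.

Byte[0]=37: 1-byte ASCII. cp=U+0037
Byte[1]=5A: 1-byte ASCII. cp=U+005A
Byte[2]=C6: 2-byte lead, need 1 cont bytes. acc=0x6
Byte[3]=B5: continuation. acc=(acc<<6)|0x35=0x1B5
Completed: cp=U+01B5 (starts at byte 2)
Byte[4]=DF: 2-byte lead, need 1 cont bytes. acc=0x1F
Byte[5]=AD: continuation. acc=(acc<<6)|0x2D=0x7ED
Completed: cp=U+07ED (starts at byte 4)
Byte[6]=F0: 4-byte lead, need 3 cont bytes. acc=0x0
Byte[7]=AA: continuation. acc=(acc<<6)|0x2A=0x2A
Byte[8]=97: continuation. acc=(acc<<6)|0x17=0xA97
Byte[9]=BA: continuation. acc=(acc<<6)|0x3A=0x2A5FA
Completed: cp=U+2A5FA (starts at byte 6)

Answer: 0 1 2 4 6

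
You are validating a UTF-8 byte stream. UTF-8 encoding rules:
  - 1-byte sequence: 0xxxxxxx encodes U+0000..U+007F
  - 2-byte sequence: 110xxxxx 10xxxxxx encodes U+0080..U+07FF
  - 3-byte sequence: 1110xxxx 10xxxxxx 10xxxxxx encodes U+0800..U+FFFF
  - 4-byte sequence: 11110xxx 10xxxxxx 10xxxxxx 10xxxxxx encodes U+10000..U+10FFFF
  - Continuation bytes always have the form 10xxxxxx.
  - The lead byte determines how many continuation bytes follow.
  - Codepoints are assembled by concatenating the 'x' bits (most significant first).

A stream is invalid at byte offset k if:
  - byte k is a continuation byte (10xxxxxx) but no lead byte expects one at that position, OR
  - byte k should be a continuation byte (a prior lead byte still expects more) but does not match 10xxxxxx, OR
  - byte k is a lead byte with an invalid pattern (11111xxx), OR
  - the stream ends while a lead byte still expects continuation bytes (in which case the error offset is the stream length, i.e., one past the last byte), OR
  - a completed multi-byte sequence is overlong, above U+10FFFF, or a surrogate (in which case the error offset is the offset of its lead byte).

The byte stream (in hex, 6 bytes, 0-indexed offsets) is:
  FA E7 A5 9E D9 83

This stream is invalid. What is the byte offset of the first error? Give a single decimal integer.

Answer: 0

Derivation:
Byte[0]=FA: INVALID lead byte (not 0xxx/110x/1110/11110)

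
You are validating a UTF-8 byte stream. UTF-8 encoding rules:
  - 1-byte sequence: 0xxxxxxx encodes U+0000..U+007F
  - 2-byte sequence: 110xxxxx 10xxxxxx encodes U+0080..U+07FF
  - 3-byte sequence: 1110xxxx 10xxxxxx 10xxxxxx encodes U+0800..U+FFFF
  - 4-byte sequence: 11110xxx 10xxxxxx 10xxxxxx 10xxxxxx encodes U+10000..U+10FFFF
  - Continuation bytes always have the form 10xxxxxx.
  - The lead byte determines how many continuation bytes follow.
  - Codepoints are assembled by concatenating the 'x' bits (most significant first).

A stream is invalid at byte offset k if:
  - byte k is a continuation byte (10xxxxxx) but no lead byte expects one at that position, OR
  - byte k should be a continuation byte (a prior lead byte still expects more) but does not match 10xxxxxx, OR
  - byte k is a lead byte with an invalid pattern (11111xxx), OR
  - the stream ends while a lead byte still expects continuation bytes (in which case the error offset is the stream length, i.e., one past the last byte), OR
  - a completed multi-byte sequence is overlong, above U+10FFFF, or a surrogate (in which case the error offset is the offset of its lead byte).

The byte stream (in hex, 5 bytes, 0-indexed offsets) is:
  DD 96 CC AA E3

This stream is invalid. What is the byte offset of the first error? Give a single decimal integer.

Byte[0]=DD: 2-byte lead, need 1 cont bytes. acc=0x1D
Byte[1]=96: continuation. acc=(acc<<6)|0x16=0x756
Completed: cp=U+0756 (starts at byte 0)
Byte[2]=CC: 2-byte lead, need 1 cont bytes. acc=0xC
Byte[3]=AA: continuation. acc=(acc<<6)|0x2A=0x32A
Completed: cp=U+032A (starts at byte 2)
Byte[4]=E3: 3-byte lead, need 2 cont bytes. acc=0x3
Byte[5]: stream ended, expected continuation. INVALID

Answer: 5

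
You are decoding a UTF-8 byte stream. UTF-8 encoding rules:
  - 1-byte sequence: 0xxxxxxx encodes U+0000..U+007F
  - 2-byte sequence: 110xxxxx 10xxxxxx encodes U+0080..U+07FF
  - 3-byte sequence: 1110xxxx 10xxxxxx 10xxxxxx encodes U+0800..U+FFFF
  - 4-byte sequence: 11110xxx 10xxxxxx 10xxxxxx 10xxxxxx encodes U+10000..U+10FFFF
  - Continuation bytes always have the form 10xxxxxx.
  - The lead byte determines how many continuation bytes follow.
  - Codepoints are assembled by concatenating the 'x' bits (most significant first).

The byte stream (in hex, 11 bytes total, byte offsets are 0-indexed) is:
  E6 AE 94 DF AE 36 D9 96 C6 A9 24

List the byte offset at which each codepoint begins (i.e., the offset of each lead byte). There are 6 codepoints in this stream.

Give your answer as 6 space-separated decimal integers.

Byte[0]=E6: 3-byte lead, need 2 cont bytes. acc=0x6
Byte[1]=AE: continuation. acc=(acc<<6)|0x2E=0x1AE
Byte[2]=94: continuation. acc=(acc<<6)|0x14=0x6B94
Completed: cp=U+6B94 (starts at byte 0)
Byte[3]=DF: 2-byte lead, need 1 cont bytes. acc=0x1F
Byte[4]=AE: continuation. acc=(acc<<6)|0x2E=0x7EE
Completed: cp=U+07EE (starts at byte 3)
Byte[5]=36: 1-byte ASCII. cp=U+0036
Byte[6]=D9: 2-byte lead, need 1 cont bytes. acc=0x19
Byte[7]=96: continuation. acc=(acc<<6)|0x16=0x656
Completed: cp=U+0656 (starts at byte 6)
Byte[8]=C6: 2-byte lead, need 1 cont bytes. acc=0x6
Byte[9]=A9: continuation. acc=(acc<<6)|0x29=0x1A9
Completed: cp=U+01A9 (starts at byte 8)
Byte[10]=24: 1-byte ASCII. cp=U+0024

Answer: 0 3 5 6 8 10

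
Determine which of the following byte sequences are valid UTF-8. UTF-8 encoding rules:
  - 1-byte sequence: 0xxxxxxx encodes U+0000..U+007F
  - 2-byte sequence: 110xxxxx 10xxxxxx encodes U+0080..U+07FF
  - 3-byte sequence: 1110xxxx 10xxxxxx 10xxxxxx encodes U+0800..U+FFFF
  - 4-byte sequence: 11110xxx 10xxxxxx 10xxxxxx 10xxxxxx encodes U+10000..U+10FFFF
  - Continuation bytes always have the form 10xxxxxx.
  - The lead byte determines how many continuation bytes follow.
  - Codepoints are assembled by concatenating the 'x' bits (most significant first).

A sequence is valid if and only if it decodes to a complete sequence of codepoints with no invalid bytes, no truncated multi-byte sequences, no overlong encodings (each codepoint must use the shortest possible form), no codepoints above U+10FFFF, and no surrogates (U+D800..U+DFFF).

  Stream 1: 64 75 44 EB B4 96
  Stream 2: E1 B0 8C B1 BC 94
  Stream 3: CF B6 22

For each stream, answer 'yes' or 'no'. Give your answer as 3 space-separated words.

Stream 1: decodes cleanly. VALID
Stream 2: error at byte offset 3. INVALID
Stream 3: decodes cleanly. VALID

Answer: yes no yes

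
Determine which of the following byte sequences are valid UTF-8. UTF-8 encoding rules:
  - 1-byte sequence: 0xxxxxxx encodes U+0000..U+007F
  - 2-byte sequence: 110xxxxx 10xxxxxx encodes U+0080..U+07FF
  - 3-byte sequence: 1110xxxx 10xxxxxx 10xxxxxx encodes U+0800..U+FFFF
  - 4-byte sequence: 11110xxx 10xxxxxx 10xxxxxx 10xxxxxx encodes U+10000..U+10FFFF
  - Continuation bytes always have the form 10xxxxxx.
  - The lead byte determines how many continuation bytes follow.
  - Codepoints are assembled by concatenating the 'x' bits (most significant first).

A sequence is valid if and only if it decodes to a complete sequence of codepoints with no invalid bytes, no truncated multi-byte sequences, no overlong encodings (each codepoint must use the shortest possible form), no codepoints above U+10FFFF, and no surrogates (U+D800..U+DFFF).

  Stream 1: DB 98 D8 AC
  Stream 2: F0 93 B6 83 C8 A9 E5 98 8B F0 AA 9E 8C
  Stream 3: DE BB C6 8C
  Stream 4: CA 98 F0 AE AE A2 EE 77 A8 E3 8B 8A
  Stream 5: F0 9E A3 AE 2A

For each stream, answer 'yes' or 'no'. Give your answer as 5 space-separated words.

Stream 1: decodes cleanly. VALID
Stream 2: decodes cleanly. VALID
Stream 3: decodes cleanly. VALID
Stream 4: error at byte offset 7. INVALID
Stream 5: decodes cleanly. VALID

Answer: yes yes yes no yes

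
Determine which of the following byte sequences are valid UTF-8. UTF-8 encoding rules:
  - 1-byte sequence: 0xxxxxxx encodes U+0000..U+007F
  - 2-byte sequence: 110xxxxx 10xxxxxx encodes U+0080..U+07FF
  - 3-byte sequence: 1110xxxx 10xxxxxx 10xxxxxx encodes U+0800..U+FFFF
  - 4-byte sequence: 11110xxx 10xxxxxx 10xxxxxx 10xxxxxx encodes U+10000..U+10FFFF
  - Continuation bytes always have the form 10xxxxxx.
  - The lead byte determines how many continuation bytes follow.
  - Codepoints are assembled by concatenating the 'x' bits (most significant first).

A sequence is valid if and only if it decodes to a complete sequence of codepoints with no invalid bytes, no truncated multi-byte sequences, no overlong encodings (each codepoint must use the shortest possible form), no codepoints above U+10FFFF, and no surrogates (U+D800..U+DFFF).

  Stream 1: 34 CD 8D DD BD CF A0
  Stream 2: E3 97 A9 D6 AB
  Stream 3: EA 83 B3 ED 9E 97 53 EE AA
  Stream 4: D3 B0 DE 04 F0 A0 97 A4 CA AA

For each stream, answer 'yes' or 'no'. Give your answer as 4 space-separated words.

Stream 1: decodes cleanly. VALID
Stream 2: decodes cleanly. VALID
Stream 3: error at byte offset 9. INVALID
Stream 4: error at byte offset 3. INVALID

Answer: yes yes no no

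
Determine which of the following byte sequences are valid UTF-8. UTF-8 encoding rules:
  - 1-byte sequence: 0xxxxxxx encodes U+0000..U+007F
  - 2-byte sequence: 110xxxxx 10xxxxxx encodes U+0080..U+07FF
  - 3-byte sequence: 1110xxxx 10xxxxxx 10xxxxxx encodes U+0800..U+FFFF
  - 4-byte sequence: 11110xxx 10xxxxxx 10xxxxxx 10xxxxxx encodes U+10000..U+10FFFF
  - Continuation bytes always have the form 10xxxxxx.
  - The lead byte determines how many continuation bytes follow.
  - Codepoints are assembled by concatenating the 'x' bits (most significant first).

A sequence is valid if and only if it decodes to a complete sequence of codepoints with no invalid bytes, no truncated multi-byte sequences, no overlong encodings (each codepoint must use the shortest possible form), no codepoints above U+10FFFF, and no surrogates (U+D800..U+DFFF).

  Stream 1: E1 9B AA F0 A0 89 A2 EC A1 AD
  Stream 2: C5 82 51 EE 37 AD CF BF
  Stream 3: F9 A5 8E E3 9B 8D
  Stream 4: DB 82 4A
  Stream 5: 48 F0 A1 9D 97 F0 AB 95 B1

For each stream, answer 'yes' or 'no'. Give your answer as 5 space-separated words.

Stream 1: decodes cleanly. VALID
Stream 2: error at byte offset 4. INVALID
Stream 3: error at byte offset 0. INVALID
Stream 4: decodes cleanly. VALID
Stream 5: decodes cleanly. VALID

Answer: yes no no yes yes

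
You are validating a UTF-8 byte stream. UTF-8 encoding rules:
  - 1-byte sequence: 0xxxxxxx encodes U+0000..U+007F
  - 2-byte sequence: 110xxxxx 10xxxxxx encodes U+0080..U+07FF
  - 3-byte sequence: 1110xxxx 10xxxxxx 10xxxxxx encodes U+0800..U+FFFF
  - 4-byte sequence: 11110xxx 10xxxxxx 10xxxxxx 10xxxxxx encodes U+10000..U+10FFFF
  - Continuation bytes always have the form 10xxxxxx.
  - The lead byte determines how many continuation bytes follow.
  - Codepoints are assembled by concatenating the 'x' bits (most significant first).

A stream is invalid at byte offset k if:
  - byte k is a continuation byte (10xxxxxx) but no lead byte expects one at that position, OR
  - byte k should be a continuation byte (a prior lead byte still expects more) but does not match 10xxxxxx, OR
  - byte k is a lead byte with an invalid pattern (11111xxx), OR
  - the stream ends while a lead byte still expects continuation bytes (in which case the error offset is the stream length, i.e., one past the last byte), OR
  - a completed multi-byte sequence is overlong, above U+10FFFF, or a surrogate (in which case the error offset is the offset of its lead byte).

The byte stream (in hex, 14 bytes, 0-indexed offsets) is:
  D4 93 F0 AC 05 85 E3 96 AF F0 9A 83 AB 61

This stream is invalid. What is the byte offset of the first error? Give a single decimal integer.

Answer: 4

Derivation:
Byte[0]=D4: 2-byte lead, need 1 cont bytes. acc=0x14
Byte[1]=93: continuation. acc=(acc<<6)|0x13=0x513
Completed: cp=U+0513 (starts at byte 0)
Byte[2]=F0: 4-byte lead, need 3 cont bytes. acc=0x0
Byte[3]=AC: continuation. acc=(acc<<6)|0x2C=0x2C
Byte[4]=05: expected 10xxxxxx continuation. INVALID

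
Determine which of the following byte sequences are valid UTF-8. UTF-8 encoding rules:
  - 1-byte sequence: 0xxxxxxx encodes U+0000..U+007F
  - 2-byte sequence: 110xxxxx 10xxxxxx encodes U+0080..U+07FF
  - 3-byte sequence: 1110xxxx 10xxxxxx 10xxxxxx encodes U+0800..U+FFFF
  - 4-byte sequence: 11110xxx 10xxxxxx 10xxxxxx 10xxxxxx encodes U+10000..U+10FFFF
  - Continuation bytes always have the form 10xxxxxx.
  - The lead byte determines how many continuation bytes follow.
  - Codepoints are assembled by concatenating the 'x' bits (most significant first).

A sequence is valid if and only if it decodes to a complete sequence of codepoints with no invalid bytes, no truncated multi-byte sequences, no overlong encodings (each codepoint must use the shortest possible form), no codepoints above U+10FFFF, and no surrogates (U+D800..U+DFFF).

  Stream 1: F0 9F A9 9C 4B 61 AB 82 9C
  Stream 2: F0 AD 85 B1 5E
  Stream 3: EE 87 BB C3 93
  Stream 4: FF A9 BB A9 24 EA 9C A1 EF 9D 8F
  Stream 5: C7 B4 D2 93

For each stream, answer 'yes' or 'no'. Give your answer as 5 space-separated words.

Answer: no yes yes no yes

Derivation:
Stream 1: error at byte offset 6. INVALID
Stream 2: decodes cleanly. VALID
Stream 3: decodes cleanly. VALID
Stream 4: error at byte offset 0. INVALID
Stream 5: decodes cleanly. VALID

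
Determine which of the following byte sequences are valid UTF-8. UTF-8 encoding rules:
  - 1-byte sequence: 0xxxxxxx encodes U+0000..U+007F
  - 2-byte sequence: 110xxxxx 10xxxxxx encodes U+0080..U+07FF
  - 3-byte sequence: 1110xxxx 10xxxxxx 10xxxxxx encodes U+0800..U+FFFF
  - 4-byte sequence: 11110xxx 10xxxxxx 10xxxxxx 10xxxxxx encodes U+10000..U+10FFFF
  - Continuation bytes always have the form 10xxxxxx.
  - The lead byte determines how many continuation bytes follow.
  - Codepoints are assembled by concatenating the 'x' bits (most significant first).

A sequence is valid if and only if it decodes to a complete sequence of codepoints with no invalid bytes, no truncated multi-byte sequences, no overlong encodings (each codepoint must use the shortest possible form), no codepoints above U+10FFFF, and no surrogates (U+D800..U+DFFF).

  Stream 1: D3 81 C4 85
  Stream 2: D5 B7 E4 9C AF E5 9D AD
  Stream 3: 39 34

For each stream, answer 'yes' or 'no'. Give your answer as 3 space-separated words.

Stream 1: decodes cleanly. VALID
Stream 2: decodes cleanly. VALID
Stream 3: decodes cleanly. VALID

Answer: yes yes yes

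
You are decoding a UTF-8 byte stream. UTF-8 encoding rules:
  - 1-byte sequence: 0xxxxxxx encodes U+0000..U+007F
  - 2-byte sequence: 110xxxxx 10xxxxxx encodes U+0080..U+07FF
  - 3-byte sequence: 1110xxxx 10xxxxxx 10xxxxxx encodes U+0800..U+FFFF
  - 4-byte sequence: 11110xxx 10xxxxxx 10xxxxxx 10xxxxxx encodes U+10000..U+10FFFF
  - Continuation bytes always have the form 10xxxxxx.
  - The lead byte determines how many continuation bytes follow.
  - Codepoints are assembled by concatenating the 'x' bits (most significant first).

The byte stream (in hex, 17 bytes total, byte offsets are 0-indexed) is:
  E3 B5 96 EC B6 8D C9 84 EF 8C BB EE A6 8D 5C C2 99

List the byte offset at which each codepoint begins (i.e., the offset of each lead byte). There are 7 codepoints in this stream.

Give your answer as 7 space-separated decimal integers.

Byte[0]=E3: 3-byte lead, need 2 cont bytes. acc=0x3
Byte[1]=B5: continuation. acc=(acc<<6)|0x35=0xF5
Byte[2]=96: continuation. acc=(acc<<6)|0x16=0x3D56
Completed: cp=U+3D56 (starts at byte 0)
Byte[3]=EC: 3-byte lead, need 2 cont bytes. acc=0xC
Byte[4]=B6: continuation. acc=(acc<<6)|0x36=0x336
Byte[5]=8D: continuation. acc=(acc<<6)|0x0D=0xCD8D
Completed: cp=U+CD8D (starts at byte 3)
Byte[6]=C9: 2-byte lead, need 1 cont bytes. acc=0x9
Byte[7]=84: continuation. acc=(acc<<6)|0x04=0x244
Completed: cp=U+0244 (starts at byte 6)
Byte[8]=EF: 3-byte lead, need 2 cont bytes. acc=0xF
Byte[9]=8C: continuation. acc=(acc<<6)|0x0C=0x3CC
Byte[10]=BB: continuation. acc=(acc<<6)|0x3B=0xF33B
Completed: cp=U+F33B (starts at byte 8)
Byte[11]=EE: 3-byte lead, need 2 cont bytes. acc=0xE
Byte[12]=A6: continuation. acc=(acc<<6)|0x26=0x3A6
Byte[13]=8D: continuation. acc=(acc<<6)|0x0D=0xE98D
Completed: cp=U+E98D (starts at byte 11)
Byte[14]=5C: 1-byte ASCII. cp=U+005C
Byte[15]=C2: 2-byte lead, need 1 cont bytes. acc=0x2
Byte[16]=99: continuation. acc=(acc<<6)|0x19=0x99
Completed: cp=U+0099 (starts at byte 15)

Answer: 0 3 6 8 11 14 15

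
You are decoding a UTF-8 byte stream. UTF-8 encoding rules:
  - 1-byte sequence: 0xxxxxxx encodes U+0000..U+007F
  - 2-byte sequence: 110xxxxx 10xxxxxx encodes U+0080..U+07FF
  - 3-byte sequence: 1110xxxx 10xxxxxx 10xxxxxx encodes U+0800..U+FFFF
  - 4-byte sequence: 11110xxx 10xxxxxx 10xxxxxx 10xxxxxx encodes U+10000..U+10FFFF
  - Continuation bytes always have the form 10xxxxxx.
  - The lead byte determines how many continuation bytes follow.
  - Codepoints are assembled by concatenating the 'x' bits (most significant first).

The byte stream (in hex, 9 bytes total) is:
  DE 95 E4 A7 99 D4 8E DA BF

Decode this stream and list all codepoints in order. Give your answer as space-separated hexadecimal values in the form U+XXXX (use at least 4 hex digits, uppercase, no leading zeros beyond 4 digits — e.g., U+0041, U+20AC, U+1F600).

Byte[0]=DE: 2-byte lead, need 1 cont bytes. acc=0x1E
Byte[1]=95: continuation. acc=(acc<<6)|0x15=0x795
Completed: cp=U+0795 (starts at byte 0)
Byte[2]=E4: 3-byte lead, need 2 cont bytes. acc=0x4
Byte[3]=A7: continuation. acc=(acc<<6)|0x27=0x127
Byte[4]=99: continuation. acc=(acc<<6)|0x19=0x49D9
Completed: cp=U+49D9 (starts at byte 2)
Byte[5]=D4: 2-byte lead, need 1 cont bytes. acc=0x14
Byte[6]=8E: continuation. acc=(acc<<6)|0x0E=0x50E
Completed: cp=U+050E (starts at byte 5)
Byte[7]=DA: 2-byte lead, need 1 cont bytes. acc=0x1A
Byte[8]=BF: continuation. acc=(acc<<6)|0x3F=0x6BF
Completed: cp=U+06BF (starts at byte 7)

Answer: U+0795 U+49D9 U+050E U+06BF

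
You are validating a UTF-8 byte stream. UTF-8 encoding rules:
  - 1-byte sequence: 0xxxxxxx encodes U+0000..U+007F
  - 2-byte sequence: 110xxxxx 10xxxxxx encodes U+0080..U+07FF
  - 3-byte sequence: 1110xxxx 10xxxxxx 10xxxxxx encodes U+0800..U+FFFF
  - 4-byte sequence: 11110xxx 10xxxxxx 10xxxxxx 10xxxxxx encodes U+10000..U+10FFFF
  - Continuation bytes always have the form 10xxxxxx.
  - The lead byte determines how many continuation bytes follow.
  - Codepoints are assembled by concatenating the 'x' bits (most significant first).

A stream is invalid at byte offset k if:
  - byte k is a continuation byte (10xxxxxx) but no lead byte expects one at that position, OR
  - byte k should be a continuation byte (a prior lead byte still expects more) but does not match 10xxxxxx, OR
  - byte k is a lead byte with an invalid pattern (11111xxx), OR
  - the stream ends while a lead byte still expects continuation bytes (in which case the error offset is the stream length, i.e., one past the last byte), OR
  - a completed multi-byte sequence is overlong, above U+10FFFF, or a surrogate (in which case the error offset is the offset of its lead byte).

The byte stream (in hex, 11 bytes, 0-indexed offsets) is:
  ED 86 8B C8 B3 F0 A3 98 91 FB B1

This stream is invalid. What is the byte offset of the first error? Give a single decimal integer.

Answer: 9

Derivation:
Byte[0]=ED: 3-byte lead, need 2 cont bytes. acc=0xD
Byte[1]=86: continuation. acc=(acc<<6)|0x06=0x346
Byte[2]=8B: continuation. acc=(acc<<6)|0x0B=0xD18B
Completed: cp=U+D18B (starts at byte 0)
Byte[3]=C8: 2-byte lead, need 1 cont bytes. acc=0x8
Byte[4]=B3: continuation. acc=(acc<<6)|0x33=0x233
Completed: cp=U+0233 (starts at byte 3)
Byte[5]=F0: 4-byte lead, need 3 cont bytes. acc=0x0
Byte[6]=A3: continuation. acc=(acc<<6)|0x23=0x23
Byte[7]=98: continuation. acc=(acc<<6)|0x18=0x8D8
Byte[8]=91: continuation. acc=(acc<<6)|0x11=0x23611
Completed: cp=U+23611 (starts at byte 5)
Byte[9]=FB: INVALID lead byte (not 0xxx/110x/1110/11110)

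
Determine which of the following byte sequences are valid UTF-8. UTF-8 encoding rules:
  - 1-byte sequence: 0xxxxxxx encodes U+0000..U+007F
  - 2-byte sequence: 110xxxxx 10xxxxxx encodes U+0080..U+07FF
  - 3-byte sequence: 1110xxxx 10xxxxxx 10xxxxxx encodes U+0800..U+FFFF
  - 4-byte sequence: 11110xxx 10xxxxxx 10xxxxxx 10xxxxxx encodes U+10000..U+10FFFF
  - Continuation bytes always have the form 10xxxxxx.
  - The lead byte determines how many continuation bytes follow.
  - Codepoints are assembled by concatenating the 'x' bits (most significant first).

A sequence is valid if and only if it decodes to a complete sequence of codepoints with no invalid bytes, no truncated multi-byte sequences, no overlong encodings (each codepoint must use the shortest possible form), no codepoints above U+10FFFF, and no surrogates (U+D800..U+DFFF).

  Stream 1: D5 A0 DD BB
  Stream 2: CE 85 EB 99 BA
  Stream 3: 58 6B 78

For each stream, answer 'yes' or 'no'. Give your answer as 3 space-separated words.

Stream 1: decodes cleanly. VALID
Stream 2: decodes cleanly. VALID
Stream 3: decodes cleanly. VALID

Answer: yes yes yes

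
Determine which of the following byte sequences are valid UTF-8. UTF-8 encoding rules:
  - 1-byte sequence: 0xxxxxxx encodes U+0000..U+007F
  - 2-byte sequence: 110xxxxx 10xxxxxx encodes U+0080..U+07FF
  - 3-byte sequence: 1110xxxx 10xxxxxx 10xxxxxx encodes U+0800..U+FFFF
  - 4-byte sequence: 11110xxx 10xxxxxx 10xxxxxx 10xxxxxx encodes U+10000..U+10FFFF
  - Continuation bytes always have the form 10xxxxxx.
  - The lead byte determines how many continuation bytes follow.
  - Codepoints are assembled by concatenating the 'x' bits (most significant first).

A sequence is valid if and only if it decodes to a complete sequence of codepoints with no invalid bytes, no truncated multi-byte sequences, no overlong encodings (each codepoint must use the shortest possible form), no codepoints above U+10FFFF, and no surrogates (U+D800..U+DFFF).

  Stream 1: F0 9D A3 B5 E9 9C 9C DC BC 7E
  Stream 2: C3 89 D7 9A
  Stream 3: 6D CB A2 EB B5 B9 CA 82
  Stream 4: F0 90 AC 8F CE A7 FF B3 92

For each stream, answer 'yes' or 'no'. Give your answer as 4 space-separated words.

Stream 1: decodes cleanly. VALID
Stream 2: decodes cleanly. VALID
Stream 3: decodes cleanly. VALID
Stream 4: error at byte offset 6. INVALID

Answer: yes yes yes no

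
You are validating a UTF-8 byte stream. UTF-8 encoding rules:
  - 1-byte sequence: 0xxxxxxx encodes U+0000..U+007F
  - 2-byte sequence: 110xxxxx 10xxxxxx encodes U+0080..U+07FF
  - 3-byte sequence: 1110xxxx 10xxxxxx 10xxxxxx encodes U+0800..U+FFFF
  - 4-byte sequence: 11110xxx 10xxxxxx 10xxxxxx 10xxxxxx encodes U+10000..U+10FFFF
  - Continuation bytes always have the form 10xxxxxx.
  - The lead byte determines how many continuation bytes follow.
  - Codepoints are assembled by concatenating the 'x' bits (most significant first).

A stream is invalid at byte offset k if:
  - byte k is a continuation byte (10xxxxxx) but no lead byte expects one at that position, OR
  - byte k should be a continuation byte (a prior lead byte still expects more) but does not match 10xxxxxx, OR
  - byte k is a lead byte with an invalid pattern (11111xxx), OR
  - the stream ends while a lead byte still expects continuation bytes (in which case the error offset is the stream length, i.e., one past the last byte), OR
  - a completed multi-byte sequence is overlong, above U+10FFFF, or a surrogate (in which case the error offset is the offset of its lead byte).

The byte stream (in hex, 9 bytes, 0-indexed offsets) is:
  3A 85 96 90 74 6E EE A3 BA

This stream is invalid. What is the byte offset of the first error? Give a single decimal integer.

Byte[0]=3A: 1-byte ASCII. cp=U+003A
Byte[1]=85: INVALID lead byte (not 0xxx/110x/1110/11110)

Answer: 1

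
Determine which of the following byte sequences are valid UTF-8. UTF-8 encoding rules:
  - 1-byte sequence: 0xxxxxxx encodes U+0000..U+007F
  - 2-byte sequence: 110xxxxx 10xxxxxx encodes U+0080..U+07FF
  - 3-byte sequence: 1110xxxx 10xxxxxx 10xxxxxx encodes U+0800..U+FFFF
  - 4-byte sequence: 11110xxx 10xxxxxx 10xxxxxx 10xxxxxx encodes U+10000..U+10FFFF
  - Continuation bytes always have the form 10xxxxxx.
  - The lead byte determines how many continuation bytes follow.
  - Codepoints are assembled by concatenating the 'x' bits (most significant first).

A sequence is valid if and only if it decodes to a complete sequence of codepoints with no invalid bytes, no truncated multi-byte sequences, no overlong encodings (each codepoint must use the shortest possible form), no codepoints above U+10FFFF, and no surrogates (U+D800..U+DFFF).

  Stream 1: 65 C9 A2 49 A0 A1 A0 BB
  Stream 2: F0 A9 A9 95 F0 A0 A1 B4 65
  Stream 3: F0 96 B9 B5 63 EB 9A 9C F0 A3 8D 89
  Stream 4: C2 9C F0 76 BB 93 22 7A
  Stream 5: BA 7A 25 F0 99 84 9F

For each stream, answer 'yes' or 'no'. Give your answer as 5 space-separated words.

Answer: no yes yes no no

Derivation:
Stream 1: error at byte offset 4. INVALID
Stream 2: decodes cleanly. VALID
Stream 3: decodes cleanly. VALID
Stream 4: error at byte offset 3. INVALID
Stream 5: error at byte offset 0. INVALID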